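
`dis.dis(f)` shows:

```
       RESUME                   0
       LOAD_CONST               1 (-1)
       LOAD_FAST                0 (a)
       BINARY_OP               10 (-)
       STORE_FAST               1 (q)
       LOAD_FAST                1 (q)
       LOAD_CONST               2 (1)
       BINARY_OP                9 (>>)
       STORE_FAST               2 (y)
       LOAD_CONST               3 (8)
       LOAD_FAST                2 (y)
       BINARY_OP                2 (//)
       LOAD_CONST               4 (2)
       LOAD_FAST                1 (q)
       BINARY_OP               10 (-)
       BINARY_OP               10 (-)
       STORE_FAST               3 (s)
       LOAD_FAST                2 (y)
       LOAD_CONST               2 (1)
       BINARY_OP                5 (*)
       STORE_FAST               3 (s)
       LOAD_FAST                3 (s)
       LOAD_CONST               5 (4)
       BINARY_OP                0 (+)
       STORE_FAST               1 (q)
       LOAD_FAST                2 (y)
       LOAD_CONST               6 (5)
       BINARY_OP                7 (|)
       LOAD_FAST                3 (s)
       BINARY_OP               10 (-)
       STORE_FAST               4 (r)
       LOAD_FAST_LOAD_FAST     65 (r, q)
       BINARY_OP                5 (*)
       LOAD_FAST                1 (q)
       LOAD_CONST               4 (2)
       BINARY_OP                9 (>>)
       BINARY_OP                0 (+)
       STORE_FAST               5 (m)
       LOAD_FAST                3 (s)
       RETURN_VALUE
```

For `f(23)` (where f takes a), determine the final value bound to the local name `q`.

LOAD_CONST → push -1. Stack: [-1]
LOAD_FAST a → push 23. Stack: [-1, 23]
BINARY_OP - → -1 - 23 = -24. Stack: [-24]
STORE_FAST q → q=-24. Stack: []
LOAD_FAST q → push -24. Stack: [-24]
LOAD_CONST → push 1. Stack: [-24, 1]
BINARY_OP >> → -24 >> 1 = -12. Stack: [-12]
STORE_FAST y → y=-12. Stack: []
LOAD_CONST → push 8. Stack: [8]
LOAD_FAST y → push -12. Stack: [8, -12]
BINARY_OP // → 8 // -12 = -1. Stack: [-1]
LOAD_CONST → push 2. Stack: [-1, 2]
LOAD_FAST q → push -24. Stack: [-1, 2, -24]
BINARY_OP - → 2 - -24 = 26. Stack: [-1, 26]
BINARY_OP - → -1 - 26 = -27. Stack: [-27]
STORE_FAST s → s=-27. Stack: []
LOAD_FAST y → push -12. Stack: [-12]
LOAD_CONST → push 1. Stack: [-12, 1]
BINARY_OP * → -12 * 1 = -12. Stack: [-12]
STORE_FAST s → s=-12. Stack: []
LOAD_FAST s → push -12. Stack: [-12]
LOAD_CONST → push 4. Stack: [-12, 4]
BINARY_OP + → -12 + 4 = -8. Stack: [-8]
STORE_FAST q → q=-8. Stack: []
LOAD_FAST y → push -12. Stack: [-12]
LOAD_CONST → push 5. Stack: [-12, 5]
BINARY_OP | → -12 | 5 = -11. Stack: [-11]
LOAD_FAST s → push -12. Stack: [-11, -12]
BINARY_OP - → -11 - -12 = 1. Stack: [1]
STORE_FAST r → r=1. Stack: []
LOAD_FAST_LOAD_FAST r,q → push 1,-8. Stack: [1, -8]
BINARY_OP * → 1 * -8 = -8. Stack: [-8]
LOAD_FAST q → push -8. Stack: [-8, -8]
LOAD_CONST → push 2. Stack: [-8, -8, 2]
BINARY_OP >> → -8 >> 2 = -2. Stack: [-8, -2]
BINARY_OP + → -8 + -2 = -10. Stack: [-10]
STORE_FAST m → m=-10. Stack: []
LOAD_FAST s → push -12. Stack: [-12]
RETURN_VALUE → return -12.

-8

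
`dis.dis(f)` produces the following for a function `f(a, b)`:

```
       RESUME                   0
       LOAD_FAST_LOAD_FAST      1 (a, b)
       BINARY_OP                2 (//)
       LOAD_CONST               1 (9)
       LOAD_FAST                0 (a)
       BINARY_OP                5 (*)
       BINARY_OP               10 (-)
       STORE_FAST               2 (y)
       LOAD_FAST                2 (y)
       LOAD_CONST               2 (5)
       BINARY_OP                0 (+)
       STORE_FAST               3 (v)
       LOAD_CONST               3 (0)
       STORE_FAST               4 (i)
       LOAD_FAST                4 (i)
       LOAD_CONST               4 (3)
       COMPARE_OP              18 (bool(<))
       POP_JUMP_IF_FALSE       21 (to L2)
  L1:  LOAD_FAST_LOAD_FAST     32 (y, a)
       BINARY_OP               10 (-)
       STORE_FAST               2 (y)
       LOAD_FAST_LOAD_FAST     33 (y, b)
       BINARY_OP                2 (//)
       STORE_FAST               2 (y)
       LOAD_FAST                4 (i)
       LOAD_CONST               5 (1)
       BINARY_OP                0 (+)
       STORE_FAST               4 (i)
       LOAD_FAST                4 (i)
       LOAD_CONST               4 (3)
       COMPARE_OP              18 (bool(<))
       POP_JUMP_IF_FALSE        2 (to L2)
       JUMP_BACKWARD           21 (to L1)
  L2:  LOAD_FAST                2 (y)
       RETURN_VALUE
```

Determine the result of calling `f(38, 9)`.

-6

LOAD_FAST_LOAD_FAST a,b → push 38,9. Stack: [38, 9]
BINARY_OP // → 38 // 9 = 4. Stack: [4]
LOAD_CONST → push 9. Stack: [4, 9]
LOAD_FAST a → push 38. Stack: [4, 9, 38]
BINARY_OP * → 9 * 38 = 342. Stack: [4, 342]
BINARY_OP - → 4 - 342 = -338. Stack: [-338]
STORE_FAST y → y=-338. Stack: []
LOAD_FAST y → push -338. Stack: [-338]
LOAD_CONST → push 5. Stack: [-338, 5]
BINARY_OP + → -338 + 5 = -333. Stack: [-333]
STORE_FAST v → v=-333. Stack: []
LOAD_CONST → push 0. Stack: [0]
STORE_FAST i → i=0. Stack: []
LOAD_FAST i → push 0. Stack: [0]
LOAD_CONST → push 3. Stack: [0, 3]
COMPARE_OP bool(<) → 0 vs 3 = True. Stack: [True]
POP_JUMP_IF_FALSE → pop True; no jump. Stack: []
LOAD_FAST_LOAD_FAST y,a → push -338,38. Stack: [-338, 38]
BINARY_OP - → -338 - 38 = -376. Stack: [-376]
STORE_FAST y → y=-376. Stack: []
LOAD_FAST_LOAD_FAST y,b → push -376,9. Stack: [-376, 9]
BINARY_OP // → -376 // 9 = -42. Stack: [-42]
STORE_FAST y → y=-42. Stack: []
LOAD_FAST i → push 0. Stack: [0]
LOAD_CONST → push 1. Stack: [0, 1]
BINARY_OP + → 0 + 1 = 1. Stack: [1]
STORE_FAST i → i=1. Stack: []
LOAD_FAST i → push 1. Stack: [1]
LOAD_CONST → push 3. Stack: [1, 3]
COMPARE_OP bool(<) → 1 vs 3 = True. Stack: [True]
POP_JUMP_IF_FALSE → pop True; no jump. Stack: []
LOAD_FAST_LOAD_FAST y,a → push -42,38. Stack: [-42, 38]
BINARY_OP - → -42 - 38 = -80. Stack: [-80]
STORE_FAST y → y=-80. Stack: []
LOAD_FAST_LOAD_FAST y,b → push -80,9. Stack: [-80, 9]
BINARY_OP // → -80 // 9 = -9. Stack: [-9]
STORE_FAST y → y=-9. Stack: []
LOAD_FAST i → push 1. Stack: [1]
LOAD_CONST → push 1. Stack: [1, 1]
BINARY_OP + → 1 + 1 = 2. Stack: [2]
STORE_FAST i → i=2. Stack: []
LOAD_FAST i → push 2. Stack: [2]
LOAD_CONST → push 3. Stack: [2, 3]
COMPARE_OP bool(<) → 2 vs 3 = True. Stack: [True]
POP_JUMP_IF_FALSE → pop True; no jump. Stack: []
LOAD_FAST_LOAD_FAST y,a → push -9,38. Stack: [-9, 38]
BINARY_OP - → -9 - 38 = -47. Stack: [-47]
STORE_FAST y → y=-47. Stack: []
LOAD_FAST_LOAD_FAST y,b → push -47,9. Stack: [-47, 9]
BINARY_OP // → -47 // 9 = -6. Stack: [-6]
STORE_FAST y → y=-6. Stack: []
LOAD_FAST i → push 2. Stack: [2]
LOAD_CONST → push 1. Stack: [2, 1]
BINARY_OP + → 2 + 1 = 3. Stack: [3]
STORE_FAST i → i=3. Stack: []
LOAD_FAST i → push 3. Stack: [3]
LOAD_CONST → push 3. Stack: [3, 3]
COMPARE_OP bool(<) → 3 vs 3 = False. Stack: [False]
POP_JUMP_IF_FALSE → pop False; jump. Stack: []
LOAD_FAST y → push -6. Stack: [-6]
RETURN_VALUE → return -6.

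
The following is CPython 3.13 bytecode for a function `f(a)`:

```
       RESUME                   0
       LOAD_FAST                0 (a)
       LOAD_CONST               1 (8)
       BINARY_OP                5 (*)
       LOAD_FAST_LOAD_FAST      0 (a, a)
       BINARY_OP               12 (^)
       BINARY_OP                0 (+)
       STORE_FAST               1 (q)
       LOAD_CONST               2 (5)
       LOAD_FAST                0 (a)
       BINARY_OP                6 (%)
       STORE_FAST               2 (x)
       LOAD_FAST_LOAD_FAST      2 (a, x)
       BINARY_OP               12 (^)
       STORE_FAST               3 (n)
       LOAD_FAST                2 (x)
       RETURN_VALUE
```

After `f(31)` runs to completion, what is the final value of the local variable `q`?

LOAD_FAST a → push 31. Stack: [31]
LOAD_CONST → push 8. Stack: [31, 8]
BINARY_OP * → 31 * 8 = 248. Stack: [248]
LOAD_FAST_LOAD_FAST a,a → push 31,31. Stack: [248, 31, 31]
BINARY_OP ^ → 31 ^ 31 = 0. Stack: [248, 0]
BINARY_OP + → 248 + 0 = 248. Stack: [248]
STORE_FAST q → q=248. Stack: []
LOAD_CONST → push 5. Stack: [5]
LOAD_FAST a → push 31. Stack: [5, 31]
BINARY_OP % → 5 % 31 = 5. Stack: [5]
STORE_FAST x → x=5. Stack: []
LOAD_FAST_LOAD_FAST a,x → push 31,5. Stack: [31, 5]
BINARY_OP ^ → 31 ^ 5 = 26. Stack: [26]
STORE_FAST n → n=26. Stack: []
LOAD_FAST x → push 5. Stack: [5]
RETURN_VALUE → return 5.

248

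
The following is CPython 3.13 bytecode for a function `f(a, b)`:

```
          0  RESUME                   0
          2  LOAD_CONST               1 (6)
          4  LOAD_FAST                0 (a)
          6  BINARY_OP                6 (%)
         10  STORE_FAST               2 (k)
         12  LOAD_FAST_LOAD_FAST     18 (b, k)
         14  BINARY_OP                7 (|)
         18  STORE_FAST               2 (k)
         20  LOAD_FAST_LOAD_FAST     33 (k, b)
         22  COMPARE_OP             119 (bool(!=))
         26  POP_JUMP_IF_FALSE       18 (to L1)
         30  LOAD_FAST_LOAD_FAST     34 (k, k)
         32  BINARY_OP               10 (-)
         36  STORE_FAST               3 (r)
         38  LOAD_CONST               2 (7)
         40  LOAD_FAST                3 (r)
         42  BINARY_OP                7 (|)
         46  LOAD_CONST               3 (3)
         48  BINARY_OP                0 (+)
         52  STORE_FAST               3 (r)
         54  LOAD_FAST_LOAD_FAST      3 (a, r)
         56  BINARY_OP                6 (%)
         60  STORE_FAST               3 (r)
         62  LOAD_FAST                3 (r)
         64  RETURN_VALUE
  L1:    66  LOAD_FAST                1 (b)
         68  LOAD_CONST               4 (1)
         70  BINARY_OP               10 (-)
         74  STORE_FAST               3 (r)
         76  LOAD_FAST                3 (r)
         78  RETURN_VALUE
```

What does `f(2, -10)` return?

-11

LOAD_CONST → push 6. Stack: [6]
LOAD_FAST a → push 2. Stack: [6, 2]
BINARY_OP % → 6 % 2 = 0. Stack: [0]
STORE_FAST k → k=0. Stack: []
LOAD_FAST_LOAD_FAST b,k → push -10,0. Stack: [-10, 0]
BINARY_OP | → -10 | 0 = -10. Stack: [-10]
STORE_FAST k → k=-10. Stack: []
LOAD_FAST_LOAD_FAST k,b → push -10,-10. Stack: [-10, -10]
COMPARE_OP bool(!=) → -10 vs -10 = False. Stack: [False]
POP_JUMP_IF_FALSE → pop False; jump. Stack: []
LOAD_FAST b → push -10. Stack: [-10]
LOAD_CONST → push 1. Stack: [-10, 1]
BINARY_OP - → -10 - 1 = -11. Stack: [-11]
STORE_FAST r → r=-11. Stack: []
LOAD_FAST r → push -11. Stack: [-11]
RETURN_VALUE → return -11.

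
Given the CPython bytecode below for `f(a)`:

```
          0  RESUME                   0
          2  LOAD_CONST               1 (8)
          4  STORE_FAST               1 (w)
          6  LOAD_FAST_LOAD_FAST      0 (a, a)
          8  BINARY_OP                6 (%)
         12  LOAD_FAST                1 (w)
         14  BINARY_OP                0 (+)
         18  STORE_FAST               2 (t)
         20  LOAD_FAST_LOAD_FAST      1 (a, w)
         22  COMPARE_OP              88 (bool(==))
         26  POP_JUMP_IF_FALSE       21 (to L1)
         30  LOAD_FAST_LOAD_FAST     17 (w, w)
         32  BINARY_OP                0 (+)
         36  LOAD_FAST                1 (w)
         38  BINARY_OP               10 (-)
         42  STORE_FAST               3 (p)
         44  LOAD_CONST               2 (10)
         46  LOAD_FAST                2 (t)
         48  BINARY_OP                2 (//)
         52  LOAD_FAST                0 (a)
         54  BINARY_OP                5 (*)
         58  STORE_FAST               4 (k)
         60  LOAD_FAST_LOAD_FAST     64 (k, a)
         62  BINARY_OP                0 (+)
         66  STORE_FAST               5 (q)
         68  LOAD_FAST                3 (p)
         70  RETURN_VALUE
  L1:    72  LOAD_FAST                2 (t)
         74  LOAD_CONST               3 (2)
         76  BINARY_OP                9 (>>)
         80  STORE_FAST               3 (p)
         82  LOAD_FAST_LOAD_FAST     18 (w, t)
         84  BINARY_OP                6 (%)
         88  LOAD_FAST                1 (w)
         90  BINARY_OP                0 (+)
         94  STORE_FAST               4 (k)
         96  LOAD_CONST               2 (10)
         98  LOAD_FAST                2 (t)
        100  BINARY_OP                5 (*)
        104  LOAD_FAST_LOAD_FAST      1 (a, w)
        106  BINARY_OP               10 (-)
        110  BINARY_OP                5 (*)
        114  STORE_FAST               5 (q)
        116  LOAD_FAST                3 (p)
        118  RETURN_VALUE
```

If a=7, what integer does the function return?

LOAD_CONST → push 8. Stack: [8]
STORE_FAST w → w=8. Stack: []
LOAD_FAST_LOAD_FAST a,a → push 7,7. Stack: [7, 7]
BINARY_OP % → 7 % 7 = 0. Stack: [0]
LOAD_FAST w → push 8. Stack: [0, 8]
BINARY_OP + → 0 + 8 = 8. Stack: [8]
STORE_FAST t → t=8. Stack: []
LOAD_FAST_LOAD_FAST a,w → push 7,8. Stack: [7, 8]
COMPARE_OP bool(==) → 7 vs 8 = False. Stack: [False]
POP_JUMP_IF_FALSE → pop False; jump. Stack: []
LOAD_FAST t → push 8. Stack: [8]
LOAD_CONST → push 2. Stack: [8, 2]
BINARY_OP >> → 8 >> 2 = 2. Stack: [2]
STORE_FAST p → p=2. Stack: []
LOAD_FAST_LOAD_FAST w,t → push 8,8. Stack: [8, 8]
BINARY_OP % → 8 % 8 = 0. Stack: [0]
LOAD_FAST w → push 8. Stack: [0, 8]
BINARY_OP + → 0 + 8 = 8. Stack: [8]
STORE_FAST k → k=8. Stack: []
LOAD_CONST → push 10. Stack: [10]
LOAD_FAST t → push 8. Stack: [10, 8]
BINARY_OP * → 10 * 8 = 80. Stack: [80]
LOAD_FAST_LOAD_FAST a,w → push 7,8. Stack: [80, 7, 8]
BINARY_OP - → 7 - 8 = -1. Stack: [80, -1]
BINARY_OP * → 80 * -1 = -80. Stack: [-80]
STORE_FAST q → q=-80. Stack: []
LOAD_FAST p → push 2. Stack: [2]
RETURN_VALUE → return 2.

2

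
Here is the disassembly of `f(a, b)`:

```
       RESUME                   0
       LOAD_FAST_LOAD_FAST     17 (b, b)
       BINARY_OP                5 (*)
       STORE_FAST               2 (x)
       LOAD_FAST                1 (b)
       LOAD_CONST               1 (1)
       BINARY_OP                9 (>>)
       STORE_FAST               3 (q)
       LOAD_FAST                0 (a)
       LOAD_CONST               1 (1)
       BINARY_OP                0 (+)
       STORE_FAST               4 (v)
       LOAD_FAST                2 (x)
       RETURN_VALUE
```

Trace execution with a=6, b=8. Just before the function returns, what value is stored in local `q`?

LOAD_FAST_LOAD_FAST b,b → push 8,8. Stack: [8, 8]
BINARY_OP * → 8 * 8 = 64. Stack: [64]
STORE_FAST x → x=64. Stack: []
LOAD_FAST b → push 8. Stack: [8]
LOAD_CONST → push 1. Stack: [8, 1]
BINARY_OP >> → 8 >> 1 = 4. Stack: [4]
STORE_FAST q → q=4. Stack: []
LOAD_FAST a → push 6. Stack: [6]
LOAD_CONST → push 1. Stack: [6, 1]
BINARY_OP + → 6 + 1 = 7. Stack: [7]
STORE_FAST v → v=7. Stack: []
LOAD_FAST x → push 64. Stack: [64]
RETURN_VALUE → return 64.

4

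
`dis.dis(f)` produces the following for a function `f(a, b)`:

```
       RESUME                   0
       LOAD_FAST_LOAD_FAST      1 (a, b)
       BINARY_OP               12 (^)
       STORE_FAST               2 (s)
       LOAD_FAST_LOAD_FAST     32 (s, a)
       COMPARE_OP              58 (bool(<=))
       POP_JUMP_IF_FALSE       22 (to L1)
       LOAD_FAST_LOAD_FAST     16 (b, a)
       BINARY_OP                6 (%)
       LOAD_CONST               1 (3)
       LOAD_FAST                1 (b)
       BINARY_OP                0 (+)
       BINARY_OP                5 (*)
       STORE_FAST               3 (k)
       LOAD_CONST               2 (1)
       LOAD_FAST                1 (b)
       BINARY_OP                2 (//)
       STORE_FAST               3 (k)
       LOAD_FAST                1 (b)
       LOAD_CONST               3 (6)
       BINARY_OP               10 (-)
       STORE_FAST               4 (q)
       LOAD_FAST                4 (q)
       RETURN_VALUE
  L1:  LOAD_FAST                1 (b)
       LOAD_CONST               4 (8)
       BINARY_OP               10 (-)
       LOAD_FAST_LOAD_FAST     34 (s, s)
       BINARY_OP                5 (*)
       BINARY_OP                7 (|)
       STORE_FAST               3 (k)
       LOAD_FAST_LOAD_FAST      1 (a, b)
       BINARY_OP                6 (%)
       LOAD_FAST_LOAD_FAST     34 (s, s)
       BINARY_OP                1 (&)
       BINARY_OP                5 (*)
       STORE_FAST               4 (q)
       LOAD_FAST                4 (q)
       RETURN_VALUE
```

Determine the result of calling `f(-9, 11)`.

LOAD_FAST_LOAD_FAST a,b → push -9,11. Stack: [-9, 11]
BINARY_OP ^ → -9 ^ 11 = -4. Stack: [-4]
STORE_FAST s → s=-4. Stack: []
LOAD_FAST_LOAD_FAST s,a → push -4,-9. Stack: [-4, -9]
COMPARE_OP bool(<=) → -4 vs -9 = False. Stack: [False]
POP_JUMP_IF_FALSE → pop False; jump. Stack: []
LOAD_FAST b → push 11. Stack: [11]
LOAD_CONST → push 8. Stack: [11, 8]
BINARY_OP - → 11 - 8 = 3. Stack: [3]
LOAD_FAST_LOAD_FAST s,s → push -4,-4. Stack: [3, -4, -4]
BINARY_OP * → -4 * -4 = 16. Stack: [3, 16]
BINARY_OP | → 3 | 16 = 19. Stack: [19]
STORE_FAST k → k=19. Stack: []
LOAD_FAST_LOAD_FAST a,b → push -9,11. Stack: [-9, 11]
BINARY_OP % → -9 % 11 = 2. Stack: [2]
LOAD_FAST_LOAD_FAST s,s → push -4,-4. Stack: [2, -4, -4]
BINARY_OP & → -4 & -4 = -4. Stack: [2, -4]
BINARY_OP * → 2 * -4 = -8. Stack: [-8]
STORE_FAST q → q=-8. Stack: []
LOAD_FAST q → push -8. Stack: [-8]
RETURN_VALUE → return -8.

-8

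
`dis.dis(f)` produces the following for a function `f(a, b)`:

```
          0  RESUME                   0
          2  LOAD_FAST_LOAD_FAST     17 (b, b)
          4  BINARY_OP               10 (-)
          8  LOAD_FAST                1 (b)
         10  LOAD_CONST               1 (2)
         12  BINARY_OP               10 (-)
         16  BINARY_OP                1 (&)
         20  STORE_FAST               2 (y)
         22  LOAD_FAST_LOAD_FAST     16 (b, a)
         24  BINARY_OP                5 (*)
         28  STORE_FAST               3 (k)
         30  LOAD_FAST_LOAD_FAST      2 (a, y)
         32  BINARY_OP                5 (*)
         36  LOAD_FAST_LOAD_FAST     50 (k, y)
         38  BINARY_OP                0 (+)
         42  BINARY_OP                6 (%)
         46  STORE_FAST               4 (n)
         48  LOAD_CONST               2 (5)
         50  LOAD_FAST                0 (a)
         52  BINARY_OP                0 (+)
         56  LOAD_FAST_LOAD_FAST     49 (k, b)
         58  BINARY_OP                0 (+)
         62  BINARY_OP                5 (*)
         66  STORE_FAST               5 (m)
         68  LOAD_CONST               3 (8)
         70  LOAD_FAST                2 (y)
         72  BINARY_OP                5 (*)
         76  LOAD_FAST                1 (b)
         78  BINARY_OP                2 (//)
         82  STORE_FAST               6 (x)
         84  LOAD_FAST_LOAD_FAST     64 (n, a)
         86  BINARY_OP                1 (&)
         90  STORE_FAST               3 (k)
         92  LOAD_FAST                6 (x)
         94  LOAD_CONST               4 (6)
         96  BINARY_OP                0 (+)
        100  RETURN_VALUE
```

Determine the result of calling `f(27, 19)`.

LOAD_FAST_LOAD_FAST b,b → push 19,19. Stack: [19, 19]
BINARY_OP - → 19 - 19 = 0. Stack: [0]
LOAD_FAST b → push 19. Stack: [0, 19]
LOAD_CONST → push 2. Stack: [0, 19, 2]
BINARY_OP - → 19 - 2 = 17. Stack: [0, 17]
BINARY_OP & → 0 & 17 = 0. Stack: [0]
STORE_FAST y → y=0. Stack: []
LOAD_FAST_LOAD_FAST b,a → push 19,27. Stack: [19, 27]
BINARY_OP * → 19 * 27 = 513. Stack: [513]
STORE_FAST k → k=513. Stack: []
LOAD_FAST_LOAD_FAST a,y → push 27,0. Stack: [27, 0]
BINARY_OP * → 27 * 0 = 0. Stack: [0]
LOAD_FAST_LOAD_FAST k,y → push 513,0. Stack: [0, 513, 0]
BINARY_OP + → 513 + 0 = 513. Stack: [0, 513]
BINARY_OP % → 0 % 513 = 0. Stack: [0]
STORE_FAST n → n=0. Stack: []
LOAD_CONST → push 5. Stack: [5]
LOAD_FAST a → push 27. Stack: [5, 27]
BINARY_OP + → 5 + 27 = 32. Stack: [32]
LOAD_FAST_LOAD_FAST k,b → push 513,19. Stack: [32, 513, 19]
BINARY_OP + → 513 + 19 = 532. Stack: [32, 532]
BINARY_OP * → 32 * 532 = 17024. Stack: [17024]
STORE_FAST m → m=17024. Stack: []
LOAD_CONST → push 8. Stack: [8]
LOAD_FAST y → push 0. Stack: [8, 0]
BINARY_OP * → 8 * 0 = 0. Stack: [0]
LOAD_FAST b → push 19. Stack: [0, 19]
BINARY_OP // → 0 // 19 = 0. Stack: [0]
STORE_FAST x → x=0. Stack: []
LOAD_FAST_LOAD_FAST n,a → push 0,27. Stack: [0, 27]
BINARY_OP & → 0 & 27 = 0. Stack: [0]
STORE_FAST k → k=0. Stack: []
LOAD_FAST x → push 0. Stack: [0]
LOAD_CONST → push 6. Stack: [0, 6]
BINARY_OP + → 0 + 6 = 6. Stack: [6]
RETURN_VALUE → return 6.

6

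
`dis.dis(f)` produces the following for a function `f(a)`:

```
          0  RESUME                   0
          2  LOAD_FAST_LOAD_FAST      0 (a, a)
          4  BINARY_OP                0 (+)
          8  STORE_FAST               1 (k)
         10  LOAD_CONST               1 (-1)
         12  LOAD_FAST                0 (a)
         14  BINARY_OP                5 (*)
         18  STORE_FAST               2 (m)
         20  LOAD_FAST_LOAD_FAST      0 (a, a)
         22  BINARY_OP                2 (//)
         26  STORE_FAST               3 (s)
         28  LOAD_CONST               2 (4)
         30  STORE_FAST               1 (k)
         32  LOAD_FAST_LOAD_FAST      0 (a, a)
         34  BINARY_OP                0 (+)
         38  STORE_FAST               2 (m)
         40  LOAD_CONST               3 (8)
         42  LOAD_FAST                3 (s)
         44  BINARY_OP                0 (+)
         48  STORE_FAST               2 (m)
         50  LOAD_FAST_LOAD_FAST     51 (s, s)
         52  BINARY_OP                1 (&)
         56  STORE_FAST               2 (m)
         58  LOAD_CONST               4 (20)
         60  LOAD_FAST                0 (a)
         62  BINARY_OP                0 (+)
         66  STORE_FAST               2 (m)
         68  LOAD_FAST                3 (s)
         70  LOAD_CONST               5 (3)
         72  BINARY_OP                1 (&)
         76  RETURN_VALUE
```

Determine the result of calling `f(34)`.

LOAD_FAST_LOAD_FAST a,a → push 34,34. Stack: [34, 34]
BINARY_OP + → 34 + 34 = 68. Stack: [68]
STORE_FAST k → k=68. Stack: []
LOAD_CONST → push -1. Stack: [-1]
LOAD_FAST a → push 34. Stack: [-1, 34]
BINARY_OP * → -1 * 34 = -34. Stack: [-34]
STORE_FAST m → m=-34. Stack: []
LOAD_FAST_LOAD_FAST a,a → push 34,34. Stack: [34, 34]
BINARY_OP // → 34 // 34 = 1. Stack: [1]
STORE_FAST s → s=1. Stack: []
LOAD_CONST → push 4. Stack: [4]
STORE_FAST k → k=4. Stack: []
LOAD_FAST_LOAD_FAST a,a → push 34,34. Stack: [34, 34]
BINARY_OP + → 34 + 34 = 68. Stack: [68]
STORE_FAST m → m=68. Stack: []
LOAD_CONST → push 8. Stack: [8]
LOAD_FAST s → push 1. Stack: [8, 1]
BINARY_OP + → 8 + 1 = 9. Stack: [9]
STORE_FAST m → m=9. Stack: []
LOAD_FAST_LOAD_FAST s,s → push 1,1. Stack: [1, 1]
BINARY_OP & → 1 & 1 = 1. Stack: [1]
STORE_FAST m → m=1. Stack: []
LOAD_CONST → push 20. Stack: [20]
LOAD_FAST a → push 34. Stack: [20, 34]
BINARY_OP + → 20 + 34 = 54. Stack: [54]
STORE_FAST m → m=54. Stack: []
LOAD_FAST s → push 1. Stack: [1]
LOAD_CONST → push 3. Stack: [1, 3]
BINARY_OP & → 1 & 3 = 1. Stack: [1]
RETURN_VALUE → return 1.

1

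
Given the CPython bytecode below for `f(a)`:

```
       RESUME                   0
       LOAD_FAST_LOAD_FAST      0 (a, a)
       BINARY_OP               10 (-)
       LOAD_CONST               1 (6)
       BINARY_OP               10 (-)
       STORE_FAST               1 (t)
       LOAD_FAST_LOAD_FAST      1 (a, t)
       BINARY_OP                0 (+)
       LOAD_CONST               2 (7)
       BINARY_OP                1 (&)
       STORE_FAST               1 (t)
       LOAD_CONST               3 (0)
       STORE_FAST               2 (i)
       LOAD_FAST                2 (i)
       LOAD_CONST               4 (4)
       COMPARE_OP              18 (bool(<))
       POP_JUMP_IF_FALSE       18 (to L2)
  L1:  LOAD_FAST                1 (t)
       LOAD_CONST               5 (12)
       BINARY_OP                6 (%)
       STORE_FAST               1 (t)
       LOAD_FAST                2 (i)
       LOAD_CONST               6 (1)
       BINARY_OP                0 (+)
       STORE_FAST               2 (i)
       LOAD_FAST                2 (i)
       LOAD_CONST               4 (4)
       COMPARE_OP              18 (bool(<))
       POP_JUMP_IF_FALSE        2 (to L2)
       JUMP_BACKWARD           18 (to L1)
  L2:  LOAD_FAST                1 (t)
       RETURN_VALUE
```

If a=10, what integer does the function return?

LOAD_FAST_LOAD_FAST a,a → push 10,10. Stack: [10, 10]
BINARY_OP - → 10 - 10 = 0. Stack: [0]
LOAD_CONST → push 6. Stack: [0, 6]
BINARY_OP - → 0 - 6 = -6. Stack: [-6]
STORE_FAST t → t=-6. Stack: []
LOAD_FAST_LOAD_FAST a,t → push 10,-6. Stack: [10, -6]
BINARY_OP + → 10 + -6 = 4. Stack: [4]
LOAD_CONST → push 7. Stack: [4, 7]
BINARY_OP & → 4 & 7 = 4. Stack: [4]
STORE_FAST t → t=4. Stack: []
LOAD_CONST → push 0. Stack: [0]
STORE_FAST i → i=0. Stack: []
LOAD_FAST i → push 0. Stack: [0]
LOAD_CONST → push 4. Stack: [0, 4]
COMPARE_OP bool(<) → 0 vs 4 = True. Stack: [True]
POP_JUMP_IF_FALSE → pop True; no jump. Stack: []
LOAD_FAST t → push 4. Stack: [4]
LOAD_CONST → push 12. Stack: [4, 12]
BINARY_OP % → 4 % 12 = 4. Stack: [4]
STORE_FAST t → t=4. Stack: []
LOAD_FAST i → push 0. Stack: [0]
LOAD_CONST → push 1. Stack: [0, 1]
BINARY_OP + → 0 + 1 = 1. Stack: [1]
STORE_FAST i → i=1. Stack: []
LOAD_FAST i → push 1. Stack: [1]
LOAD_CONST → push 4. Stack: [1, 4]
COMPARE_OP bool(<) → 1 vs 4 = True. Stack: [True]
POP_JUMP_IF_FALSE → pop True; no jump. Stack: []
LOAD_FAST t → push 4. Stack: [4]
LOAD_CONST → push 12. Stack: [4, 12]
BINARY_OP % → 4 % 12 = 4. Stack: [4]
STORE_FAST t → t=4. Stack: []
LOAD_FAST i → push 1. Stack: [1]
LOAD_CONST → push 1. Stack: [1, 1]
BINARY_OP + → 1 + 1 = 2. Stack: [2]
STORE_FAST i → i=2. Stack: []
LOAD_FAST i → push 2. Stack: [2]
LOAD_CONST → push 4. Stack: [2, 4]
COMPARE_OP bool(<) → 2 vs 4 = True. Stack: [True]
POP_JUMP_IF_FALSE → pop True; no jump. Stack: []
LOAD_FAST t → push 4. Stack: [4]
LOAD_CONST → push 12. Stack: [4, 12]
BINARY_OP % → 4 % 12 = 4. Stack: [4]
STORE_FAST t → t=4. Stack: []
LOAD_FAST i → push 2. Stack: [2]
LOAD_CONST → push 1. Stack: [2, 1]
BINARY_OP + → 2 + 1 = 3. Stack: [3]
STORE_FAST i → i=3. Stack: []
LOAD_FAST i → push 3. Stack: [3]
LOAD_CONST → push 4. Stack: [3, 4]
COMPARE_OP bool(<) → 3 vs 4 = True. Stack: [True]
POP_JUMP_IF_FALSE → pop True; no jump. Stack: []
LOAD_FAST t → push 4. Stack: [4]
LOAD_CONST → push 12. Stack: [4, 12]
BINARY_OP % → 4 % 12 = 4. Stack: [4]
STORE_FAST t → t=4. Stack: []
LOAD_FAST i → push 3. Stack: [3]
LOAD_CONST → push 1. Stack: [3, 1]
BINARY_OP + → 3 + 1 = 4. Stack: [4]
STORE_FAST i → i=4. Stack: []
LOAD_FAST i → push 4. Stack: [4]
LOAD_CONST → push 4. Stack: [4, 4]
COMPARE_OP bool(<) → 4 vs 4 = False. Stack: [False]
POP_JUMP_IF_FALSE → pop False; jump. Stack: []
LOAD_FAST t → push 4. Stack: [4]
RETURN_VALUE → return 4.

4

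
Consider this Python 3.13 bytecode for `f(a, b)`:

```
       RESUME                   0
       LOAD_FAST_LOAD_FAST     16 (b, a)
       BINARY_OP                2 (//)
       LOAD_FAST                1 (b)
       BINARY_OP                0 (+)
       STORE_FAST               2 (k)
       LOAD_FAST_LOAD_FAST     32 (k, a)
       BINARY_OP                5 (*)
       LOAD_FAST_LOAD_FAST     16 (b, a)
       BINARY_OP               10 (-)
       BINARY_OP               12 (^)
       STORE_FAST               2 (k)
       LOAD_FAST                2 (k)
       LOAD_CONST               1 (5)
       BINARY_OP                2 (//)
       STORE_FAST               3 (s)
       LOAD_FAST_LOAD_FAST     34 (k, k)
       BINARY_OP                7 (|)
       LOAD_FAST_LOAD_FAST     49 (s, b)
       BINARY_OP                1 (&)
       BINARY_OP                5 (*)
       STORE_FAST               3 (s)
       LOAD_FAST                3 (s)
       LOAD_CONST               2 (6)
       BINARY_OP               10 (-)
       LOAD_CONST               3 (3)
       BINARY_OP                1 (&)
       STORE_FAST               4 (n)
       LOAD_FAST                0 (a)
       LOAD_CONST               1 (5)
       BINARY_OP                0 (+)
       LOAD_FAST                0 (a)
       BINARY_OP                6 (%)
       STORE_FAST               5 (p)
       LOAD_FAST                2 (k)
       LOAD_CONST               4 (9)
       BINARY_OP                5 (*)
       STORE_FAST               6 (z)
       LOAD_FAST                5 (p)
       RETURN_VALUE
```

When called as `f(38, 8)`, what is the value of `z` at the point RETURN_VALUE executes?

LOAD_FAST_LOAD_FAST b,a → push 8,38. Stack: [8, 38]
BINARY_OP // → 8 // 38 = 0. Stack: [0]
LOAD_FAST b → push 8. Stack: [0, 8]
BINARY_OP + → 0 + 8 = 8. Stack: [8]
STORE_FAST k → k=8. Stack: []
LOAD_FAST_LOAD_FAST k,a → push 8,38. Stack: [8, 38]
BINARY_OP * → 8 * 38 = 304. Stack: [304]
LOAD_FAST_LOAD_FAST b,a → push 8,38. Stack: [304, 8, 38]
BINARY_OP - → 8 - 38 = -30. Stack: [304, -30]
BINARY_OP ^ → 304 ^ -30 = -302. Stack: [-302]
STORE_FAST k → k=-302. Stack: []
LOAD_FAST k → push -302. Stack: [-302]
LOAD_CONST → push 5. Stack: [-302, 5]
BINARY_OP // → -302 // 5 = -61. Stack: [-61]
STORE_FAST s → s=-61. Stack: []
LOAD_FAST_LOAD_FAST k,k → push -302,-302. Stack: [-302, -302]
BINARY_OP | → -302 | -302 = -302. Stack: [-302]
LOAD_FAST_LOAD_FAST s,b → push -61,8. Stack: [-302, -61, 8]
BINARY_OP & → -61 & 8 = 0. Stack: [-302, 0]
BINARY_OP * → -302 * 0 = 0. Stack: [0]
STORE_FAST s → s=0. Stack: []
LOAD_FAST s → push 0. Stack: [0]
LOAD_CONST → push 6. Stack: [0, 6]
BINARY_OP - → 0 - 6 = -6. Stack: [-6]
LOAD_CONST → push 3. Stack: [-6, 3]
BINARY_OP & → -6 & 3 = 2. Stack: [2]
STORE_FAST n → n=2. Stack: []
LOAD_FAST a → push 38. Stack: [38]
LOAD_CONST → push 5. Stack: [38, 5]
BINARY_OP + → 38 + 5 = 43. Stack: [43]
LOAD_FAST a → push 38. Stack: [43, 38]
BINARY_OP % → 43 % 38 = 5. Stack: [5]
STORE_FAST p → p=5. Stack: []
LOAD_FAST k → push -302. Stack: [-302]
LOAD_CONST → push 9. Stack: [-302, 9]
BINARY_OP * → -302 * 9 = -2718. Stack: [-2718]
STORE_FAST z → z=-2718. Stack: []
LOAD_FAST p → push 5. Stack: [5]
RETURN_VALUE → return 5.

-2718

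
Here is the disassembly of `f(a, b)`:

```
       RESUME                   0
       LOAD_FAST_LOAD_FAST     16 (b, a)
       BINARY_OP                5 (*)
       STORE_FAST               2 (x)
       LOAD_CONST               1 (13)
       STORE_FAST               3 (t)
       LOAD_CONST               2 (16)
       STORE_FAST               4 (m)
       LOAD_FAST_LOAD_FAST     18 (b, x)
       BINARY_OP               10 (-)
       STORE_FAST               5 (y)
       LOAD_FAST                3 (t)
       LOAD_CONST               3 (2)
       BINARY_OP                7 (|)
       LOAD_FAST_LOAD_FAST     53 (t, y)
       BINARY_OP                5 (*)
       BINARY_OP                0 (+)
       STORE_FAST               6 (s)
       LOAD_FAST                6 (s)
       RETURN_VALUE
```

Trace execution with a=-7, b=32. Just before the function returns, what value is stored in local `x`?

LOAD_FAST_LOAD_FAST b,a → push 32,-7. Stack: [32, -7]
BINARY_OP * → 32 * -7 = -224. Stack: [-224]
STORE_FAST x → x=-224. Stack: []
LOAD_CONST → push 13. Stack: [13]
STORE_FAST t → t=13. Stack: []
LOAD_CONST → push 16. Stack: [16]
STORE_FAST m → m=16. Stack: []
LOAD_FAST_LOAD_FAST b,x → push 32,-224. Stack: [32, -224]
BINARY_OP - → 32 - -224 = 256. Stack: [256]
STORE_FAST y → y=256. Stack: []
LOAD_FAST t → push 13. Stack: [13]
LOAD_CONST → push 2. Stack: [13, 2]
BINARY_OP | → 13 | 2 = 15. Stack: [15]
LOAD_FAST_LOAD_FAST t,y → push 13,256. Stack: [15, 13, 256]
BINARY_OP * → 13 * 256 = 3328. Stack: [15, 3328]
BINARY_OP + → 15 + 3328 = 3343. Stack: [3343]
STORE_FAST s → s=3343. Stack: []
LOAD_FAST s → push 3343. Stack: [3343]
RETURN_VALUE → return 3343.

-224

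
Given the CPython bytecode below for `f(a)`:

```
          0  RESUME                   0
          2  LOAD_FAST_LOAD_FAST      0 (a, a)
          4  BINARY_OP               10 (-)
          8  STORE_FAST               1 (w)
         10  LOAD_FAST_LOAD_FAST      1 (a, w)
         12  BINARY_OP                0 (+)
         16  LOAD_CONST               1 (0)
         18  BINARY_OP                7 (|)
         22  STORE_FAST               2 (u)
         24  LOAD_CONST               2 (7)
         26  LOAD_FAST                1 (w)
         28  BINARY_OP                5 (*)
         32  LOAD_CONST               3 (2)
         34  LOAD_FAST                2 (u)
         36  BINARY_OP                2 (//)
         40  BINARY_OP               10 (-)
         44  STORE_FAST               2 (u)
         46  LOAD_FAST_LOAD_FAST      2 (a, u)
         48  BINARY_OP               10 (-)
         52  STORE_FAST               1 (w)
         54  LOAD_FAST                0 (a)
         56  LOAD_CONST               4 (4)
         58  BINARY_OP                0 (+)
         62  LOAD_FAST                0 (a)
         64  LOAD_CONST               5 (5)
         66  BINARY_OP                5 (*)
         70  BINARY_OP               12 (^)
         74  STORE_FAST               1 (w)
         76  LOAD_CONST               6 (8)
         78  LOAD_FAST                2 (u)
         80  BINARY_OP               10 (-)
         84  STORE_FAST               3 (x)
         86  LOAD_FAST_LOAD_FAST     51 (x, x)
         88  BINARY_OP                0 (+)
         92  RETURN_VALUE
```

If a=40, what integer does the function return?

16

LOAD_FAST_LOAD_FAST a,a → push 40,40. Stack: [40, 40]
BINARY_OP - → 40 - 40 = 0. Stack: [0]
STORE_FAST w → w=0. Stack: []
LOAD_FAST_LOAD_FAST a,w → push 40,0. Stack: [40, 0]
BINARY_OP + → 40 + 0 = 40. Stack: [40]
LOAD_CONST → push 0. Stack: [40, 0]
BINARY_OP | → 40 | 0 = 40. Stack: [40]
STORE_FAST u → u=40. Stack: []
LOAD_CONST → push 7. Stack: [7]
LOAD_FAST w → push 0. Stack: [7, 0]
BINARY_OP * → 7 * 0 = 0. Stack: [0]
LOAD_CONST → push 2. Stack: [0, 2]
LOAD_FAST u → push 40. Stack: [0, 2, 40]
BINARY_OP // → 2 // 40 = 0. Stack: [0, 0]
BINARY_OP - → 0 - 0 = 0. Stack: [0]
STORE_FAST u → u=0. Stack: []
LOAD_FAST_LOAD_FAST a,u → push 40,0. Stack: [40, 0]
BINARY_OP - → 40 - 0 = 40. Stack: [40]
STORE_FAST w → w=40. Stack: []
LOAD_FAST a → push 40. Stack: [40]
LOAD_CONST → push 4. Stack: [40, 4]
BINARY_OP + → 40 + 4 = 44. Stack: [44]
LOAD_FAST a → push 40. Stack: [44, 40]
LOAD_CONST → push 5. Stack: [44, 40, 5]
BINARY_OP * → 40 * 5 = 200. Stack: [44, 200]
BINARY_OP ^ → 44 ^ 200 = 228. Stack: [228]
STORE_FAST w → w=228. Stack: []
LOAD_CONST → push 8. Stack: [8]
LOAD_FAST u → push 0. Stack: [8, 0]
BINARY_OP - → 8 - 0 = 8. Stack: [8]
STORE_FAST x → x=8. Stack: []
LOAD_FAST_LOAD_FAST x,x → push 8,8. Stack: [8, 8]
BINARY_OP + → 8 + 8 = 16. Stack: [16]
RETURN_VALUE → return 16.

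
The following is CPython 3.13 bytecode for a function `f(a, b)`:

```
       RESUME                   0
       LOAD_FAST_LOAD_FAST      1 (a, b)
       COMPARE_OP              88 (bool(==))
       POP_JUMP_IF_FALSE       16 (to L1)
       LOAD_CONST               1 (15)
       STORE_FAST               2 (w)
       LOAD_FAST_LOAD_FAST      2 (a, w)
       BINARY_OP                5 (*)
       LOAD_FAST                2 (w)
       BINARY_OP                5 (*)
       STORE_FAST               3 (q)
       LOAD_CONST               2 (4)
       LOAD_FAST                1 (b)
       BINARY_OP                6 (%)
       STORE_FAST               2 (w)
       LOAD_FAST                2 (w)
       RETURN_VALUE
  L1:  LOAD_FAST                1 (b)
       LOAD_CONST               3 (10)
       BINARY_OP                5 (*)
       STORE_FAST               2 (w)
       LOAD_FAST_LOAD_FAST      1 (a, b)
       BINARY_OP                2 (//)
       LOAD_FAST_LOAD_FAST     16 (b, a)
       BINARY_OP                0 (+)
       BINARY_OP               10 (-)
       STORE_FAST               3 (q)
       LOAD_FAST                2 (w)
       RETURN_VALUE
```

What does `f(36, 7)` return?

70

LOAD_FAST_LOAD_FAST a,b → push 36,7. Stack: [36, 7]
COMPARE_OP bool(==) → 36 vs 7 = False. Stack: [False]
POP_JUMP_IF_FALSE → pop False; jump. Stack: []
LOAD_FAST b → push 7. Stack: [7]
LOAD_CONST → push 10. Stack: [7, 10]
BINARY_OP * → 7 * 10 = 70. Stack: [70]
STORE_FAST w → w=70. Stack: []
LOAD_FAST_LOAD_FAST a,b → push 36,7. Stack: [36, 7]
BINARY_OP // → 36 // 7 = 5. Stack: [5]
LOAD_FAST_LOAD_FAST b,a → push 7,36. Stack: [5, 7, 36]
BINARY_OP + → 7 + 36 = 43. Stack: [5, 43]
BINARY_OP - → 5 - 43 = -38. Stack: [-38]
STORE_FAST q → q=-38. Stack: []
LOAD_FAST w → push 70. Stack: [70]
RETURN_VALUE → return 70.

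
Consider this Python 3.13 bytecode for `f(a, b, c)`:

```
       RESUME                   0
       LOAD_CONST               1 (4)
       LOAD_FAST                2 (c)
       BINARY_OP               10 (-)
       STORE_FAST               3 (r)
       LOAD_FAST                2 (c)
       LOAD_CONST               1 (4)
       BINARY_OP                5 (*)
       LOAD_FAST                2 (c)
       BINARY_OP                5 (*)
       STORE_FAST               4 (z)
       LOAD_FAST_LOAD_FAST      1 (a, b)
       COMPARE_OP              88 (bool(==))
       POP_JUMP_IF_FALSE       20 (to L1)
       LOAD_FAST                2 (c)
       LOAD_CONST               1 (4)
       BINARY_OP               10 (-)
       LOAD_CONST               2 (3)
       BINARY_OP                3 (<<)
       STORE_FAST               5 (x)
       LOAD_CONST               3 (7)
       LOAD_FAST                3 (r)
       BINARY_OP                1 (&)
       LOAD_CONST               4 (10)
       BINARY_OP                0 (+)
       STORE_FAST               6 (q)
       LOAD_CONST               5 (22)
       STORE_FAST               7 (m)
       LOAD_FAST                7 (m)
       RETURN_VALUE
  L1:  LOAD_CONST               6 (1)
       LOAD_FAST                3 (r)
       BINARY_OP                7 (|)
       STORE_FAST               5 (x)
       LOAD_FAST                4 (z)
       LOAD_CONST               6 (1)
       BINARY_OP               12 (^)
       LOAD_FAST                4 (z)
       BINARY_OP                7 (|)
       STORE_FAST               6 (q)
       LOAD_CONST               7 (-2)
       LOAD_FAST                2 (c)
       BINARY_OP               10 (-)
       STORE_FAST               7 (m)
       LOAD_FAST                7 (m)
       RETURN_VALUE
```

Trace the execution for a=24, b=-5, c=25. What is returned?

LOAD_CONST → push 4. Stack: [4]
LOAD_FAST c → push 25. Stack: [4, 25]
BINARY_OP - → 4 - 25 = -21. Stack: [-21]
STORE_FAST r → r=-21. Stack: []
LOAD_FAST c → push 25. Stack: [25]
LOAD_CONST → push 4. Stack: [25, 4]
BINARY_OP * → 25 * 4 = 100. Stack: [100]
LOAD_FAST c → push 25. Stack: [100, 25]
BINARY_OP * → 100 * 25 = 2500. Stack: [2500]
STORE_FAST z → z=2500. Stack: []
LOAD_FAST_LOAD_FAST a,b → push 24,-5. Stack: [24, -5]
COMPARE_OP bool(==) → 24 vs -5 = False. Stack: [False]
POP_JUMP_IF_FALSE → pop False; jump. Stack: []
LOAD_CONST → push 1. Stack: [1]
LOAD_FAST r → push -21. Stack: [1, -21]
BINARY_OP | → 1 | -21 = -21. Stack: [-21]
STORE_FAST x → x=-21. Stack: []
LOAD_FAST z → push 2500. Stack: [2500]
LOAD_CONST → push 1. Stack: [2500, 1]
BINARY_OP ^ → 2500 ^ 1 = 2501. Stack: [2501]
LOAD_FAST z → push 2500. Stack: [2501, 2500]
BINARY_OP | → 2501 | 2500 = 2501. Stack: [2501]
STORE_FAST q → q=2501. Stack: []
LOAD_CONST → push -2. Stack: [-2]
LOAD_FAST c → push 25. Stack: [-2, 25]
BINARY_OP - → -2 - 25 = -27. Stack: [-27]
STORE_FAST m → m=-27. Stack: []
LOAD_FAST m → push -27. Stack: [-27]
RETURN_VALUE → return -27.

-27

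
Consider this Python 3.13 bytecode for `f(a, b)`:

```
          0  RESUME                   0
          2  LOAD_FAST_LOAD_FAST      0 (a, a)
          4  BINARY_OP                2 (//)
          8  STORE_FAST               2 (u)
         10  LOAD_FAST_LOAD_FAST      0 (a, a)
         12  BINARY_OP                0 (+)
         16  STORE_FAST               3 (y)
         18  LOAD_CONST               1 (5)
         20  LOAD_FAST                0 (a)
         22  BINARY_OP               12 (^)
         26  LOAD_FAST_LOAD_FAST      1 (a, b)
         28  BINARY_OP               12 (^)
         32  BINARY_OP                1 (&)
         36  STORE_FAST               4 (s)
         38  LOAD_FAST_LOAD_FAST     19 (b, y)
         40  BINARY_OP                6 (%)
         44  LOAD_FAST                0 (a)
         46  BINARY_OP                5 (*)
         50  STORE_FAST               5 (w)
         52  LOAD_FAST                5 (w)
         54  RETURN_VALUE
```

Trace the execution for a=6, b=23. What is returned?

LOAD_FAST_LOAD_FAST a,a → push 6,6. Stack: [6, 6]
BINARY_OP // → 6 // 6 = 1. Stack: [1]
STORE_FAST u → u=1. Stack: []
LOAD_FAST_LOAD_FAST a,a → push 6,6. Stack: [6, 6]
BINARY_OP + → 6 + 6 = 12. Stack: [12]
STORE_FAST y → y=12. Stack: []
LOAD_CONST → push 5. Stack: [5]
LOAD_FAST a → push 6. Stack: [5, 6]
BINARY_OP ^ → 5 ^ 6 = 3. Stack: [3]
LOAD_FAST_LOAD_FAST a,b → push 6,23. Stack: [3, 6, 23]
BINARY_OP ^ → 6 ^ 23 = 17. Stack: [3, 17]
BINARY_OP & → 3 & 17 = 1. Stack: [1]
STORE_FAST s → s=1. Stack: []
LOAD_FAST_LOAD_FAST b,y → push 23,12. Stack: [23, 12]
BINARY_OP % → 23 % 12 = 11. Stack: [11]
LOAD_FAST a → push 6. Stack: [11, 6]
BINARY_OP * → 11 * 6 = 66. Stack: [66]
STORE_FAST w → w=66. Stack: []
LOAD_FAST w → push 66. Stack: [66]
RETURN_VALUE → return 66.

66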